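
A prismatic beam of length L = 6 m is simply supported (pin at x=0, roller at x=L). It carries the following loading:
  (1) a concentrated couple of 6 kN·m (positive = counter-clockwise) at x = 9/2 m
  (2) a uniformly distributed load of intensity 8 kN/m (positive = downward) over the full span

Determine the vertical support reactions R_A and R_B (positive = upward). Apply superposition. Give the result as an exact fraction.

Load 1 — applied couple M₀=6 kN·m at a=9/2 m (b=L-a=3/2):
  R_A = M₀/L = 6/6 = 1 kN
  R_B = -M₀/L = -6/6 = -1 kN
Load 2 — uniform load w=8 kN/m over full span:
  R_A = wL/2 = 8·6/2 = 24 kN
  R_B = wL/2 = 8·6/2 = 24 kN
Superposition: R_A = 25 kN, R_B = 23 kN

R_A = 25 kN, R_B = 23 kN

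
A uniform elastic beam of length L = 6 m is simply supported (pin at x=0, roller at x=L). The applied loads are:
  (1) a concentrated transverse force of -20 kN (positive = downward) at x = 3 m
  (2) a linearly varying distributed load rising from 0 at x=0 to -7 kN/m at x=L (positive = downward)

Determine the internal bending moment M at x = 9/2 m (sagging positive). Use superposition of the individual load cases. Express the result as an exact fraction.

M(9/2) = -921/32 kN·m

Load 1 — point force P=-20 kN at a=3 m (b=L-a=3):
  M_1 = Pa(L-x)/L  [x>a] = (-20)·3·(6-(9/2))/6 = -15 kN·m
Load 2 — triangular load w₀=-7 kN/m (0→w₀ over full span):
  M_2 = w₀Lx/6 - w₀x³/(6L) = (-7)·6·(9/2)/6 - (-7)·(9/2)³/(6·6) = -441/32 kN·m
Superposition: M = Σ M_i = -921/32 kN·m ≈ -28.781250 kN·m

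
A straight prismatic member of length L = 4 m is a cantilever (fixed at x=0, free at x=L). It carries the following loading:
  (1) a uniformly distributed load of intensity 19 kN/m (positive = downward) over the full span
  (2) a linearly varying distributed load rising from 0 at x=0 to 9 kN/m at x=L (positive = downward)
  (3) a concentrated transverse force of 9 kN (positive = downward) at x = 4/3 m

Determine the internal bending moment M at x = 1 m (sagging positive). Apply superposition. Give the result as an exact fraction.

Load 1 — uniform load w=19 kN/m over full span:
  M_1 = -w(L-x)²/2 = -19·(4-1)²/2 = -171/2 kN·m
Load 2 — triangular load w₀=9 kN/m (0→w₀ over full span):
  M_2 = w₀Lx/2 - w₀L²/3 - w₀x³/(6L) = 9·4·1/2 - 9·4²/3 - 9·1³/(6·4) = -243/8 kN·m
Load 3 — point force P=9 kN at a=4/3 m (b=L-a=8/3):
  M_3 = -P(a-x)  [x≤a] = -9·((4/3)-1) = -3 kN·m
Superposition: M = Σ M_i = -951/8 kN·m ≈ -118.875000 kN·m

M(1) = -951/8 kN·m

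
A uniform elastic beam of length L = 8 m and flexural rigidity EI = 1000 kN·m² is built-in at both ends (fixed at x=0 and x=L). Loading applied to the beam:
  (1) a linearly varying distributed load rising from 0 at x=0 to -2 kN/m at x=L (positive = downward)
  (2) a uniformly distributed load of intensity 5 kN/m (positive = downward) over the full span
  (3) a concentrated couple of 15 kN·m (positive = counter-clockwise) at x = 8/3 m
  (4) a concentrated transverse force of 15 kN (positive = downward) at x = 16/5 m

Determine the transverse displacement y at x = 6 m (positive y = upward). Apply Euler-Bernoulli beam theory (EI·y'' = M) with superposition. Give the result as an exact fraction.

Load 1 — triangular load w₀=-2 kN/m (0→w₀ over full span):
  y_1 = -w₀x²(L-x)²(x+2L)/(120LEI) = -(-2)·6²·(8-6)²·(6+2·8)/(120·8·1000) = 33/5000 m
Load 2 — uniform load w=5 kN/m over full span:
  y_2 = -wx²(L-x)²/(24EI) = -5·6²·(8-6)²/(24·1000) = -3/100 m
Load 3 — applied couple M₀=15 kN·m at a=8/3 m (b=L-a=16/3):
  y_3 = (R_Ax³/6 - M_Ax²/2 - M₀(x-a)²/2)/EI  [x>a] with R_A=5/2, M_A=0 = ((5/2)·6³/6 - 0·6²/2 - 15·(6-(8/3))²/2)/1000 = 1/150 m
Load 4 — point force P=15 kN at a=16/5 m (b=L-a=24/5):
  y_4 = -Pa²(L-x)²(3bL-(3b+a)(L-x))/(6L³EI)  [x>a] = -15·(16/5)²·(8-6)²·(3·(24/5)·8-(3·(24/5)+(16/5))·(8-6))/(6·8³·1000) = -2/125 m
Superposition: y = Σ y_i = -491/15000 m ≈ -0.032733 m

y(6) = -491/15000 m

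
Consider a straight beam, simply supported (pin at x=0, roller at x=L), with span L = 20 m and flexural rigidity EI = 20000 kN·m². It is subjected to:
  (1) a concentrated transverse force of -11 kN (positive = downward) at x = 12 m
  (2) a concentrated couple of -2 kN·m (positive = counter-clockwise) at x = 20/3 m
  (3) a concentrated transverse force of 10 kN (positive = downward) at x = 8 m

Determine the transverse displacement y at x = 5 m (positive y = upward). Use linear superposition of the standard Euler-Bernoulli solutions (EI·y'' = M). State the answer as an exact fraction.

y(5) = -1003/720000 m

Load 1 — point force P=-11 kN at a=12 m (b=L-a=8):
  y_1 = -Pbx(L²-b²-x²)/(6LEI)  [x≤a] = -(-11)·8·5·(20²-8²-5²)/(6·20·20000) = 3421/60000 m
Load 2 — applied couple M₀=-2 kN·m at a=20/3 m (b=L-a=40/3):
  y_2 = (M₀x³/(6L)+C₁x)/EI  [x≤a] with C₁=M₀(3b²-L²)/(6L)=-20/9 = ((-2)·5³/(6·20)+(-20/9)·5)/20000 = -19/28800 m
Load 3 — point force P=10 kN at a=8 m (b=L-a=12):
  y_3 = -Pbx(L²-b²-x²)/(6LEI)  [x≤a] = -10·12·5·(20²-12²-5²)/(6·20·20000) = -231/4000 m
Superposition: y = Σ y_i = -1003/720000 m ≈ -0.001393 m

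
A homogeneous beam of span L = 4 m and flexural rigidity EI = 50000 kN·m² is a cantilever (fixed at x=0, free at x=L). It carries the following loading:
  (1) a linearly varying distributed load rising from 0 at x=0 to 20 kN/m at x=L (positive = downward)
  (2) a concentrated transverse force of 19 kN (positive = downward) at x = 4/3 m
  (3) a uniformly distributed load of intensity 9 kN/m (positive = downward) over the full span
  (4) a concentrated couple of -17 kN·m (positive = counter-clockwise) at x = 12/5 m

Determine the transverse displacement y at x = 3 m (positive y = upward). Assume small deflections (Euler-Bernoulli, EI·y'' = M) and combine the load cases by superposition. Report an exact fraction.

Load 1 — triangular load w₀=20 kN/m (0→w₀ over full span):
  y_1 = (w₀Lx³/12-w₀L²x²/6-w₀x⁵/(120L))/EI = (20·4·3³/12-20·4²·3²/6-20·3⁵/(120·4))/50000 = -2481/400000 m
Load 2 — point force P=19 kN at a=4/3 m (b=L-a=8/3):
  y_2 = -Pa²(3x-a)/(6EI)  [x>a] = -19·(4/3)²·(3·3-(4/3))/(6·50000) = -437/506250 m
Load 3 — uniform load w=9 kN/m over full span:
  y_3 = -wx²(x²-4Lx+6L²)/(24EI) = -9·3²·(3²-4·4·3+6·4²)/(24·50000) = -1539/400000 m
Load 4 — applied couple M₀=-17 kN·m at a=12/5 m (b=L-a=8/5):
  y_4 = M₀a(2x-a)/(2EI)  [x>a] = (-17)·(12/5)·(2·3-(12/5))/(2·50000) = -459/312500 m
Superposition: y = Σ y_i = -2507357/202500000 m ≈ -0.012382 m

y(3) = -2507357/202500000 m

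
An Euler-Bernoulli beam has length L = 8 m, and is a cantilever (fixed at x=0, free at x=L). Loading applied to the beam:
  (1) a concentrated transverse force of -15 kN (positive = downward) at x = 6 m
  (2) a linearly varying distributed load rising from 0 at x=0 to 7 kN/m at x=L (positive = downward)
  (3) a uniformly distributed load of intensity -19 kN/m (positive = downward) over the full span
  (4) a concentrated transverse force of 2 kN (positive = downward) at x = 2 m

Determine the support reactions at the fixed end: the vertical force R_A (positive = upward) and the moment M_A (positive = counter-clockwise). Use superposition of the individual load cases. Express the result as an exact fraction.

Load 1 — point force P=-15 kN at a=6 m (b=L-a=2):
  R_A = P = (-15) = -15 kN
  M_A = Pa = (-15)·6 = -90 kN·m
Load 2 — triangular load w₀=7 kN/m (0→w₀ over full span):
  R_A = w₀L/2 = 7·8/2 = 28 kN
  M_A = w₀L²/3 = 7·8²/3 = 448/3 kN·m
Load 3 — uniform load w=-19 kN/m over full span:
  R_A = wL = (-19)·8 = -152 kN
  M_A = wL²/2 = (-19)·8²/2 = -608 kN·m
Load 4 — point force P=2 kN at a=2 m (b=L-a=6):
  R_A = P = 2 kN
  M_A = Pa = 2·2 = 4 kN·m
Superposition: R_A = -137 kN, M_A = -1634/3 kN·m

R_A = -137 kN, M_A = -1634/3 kN·m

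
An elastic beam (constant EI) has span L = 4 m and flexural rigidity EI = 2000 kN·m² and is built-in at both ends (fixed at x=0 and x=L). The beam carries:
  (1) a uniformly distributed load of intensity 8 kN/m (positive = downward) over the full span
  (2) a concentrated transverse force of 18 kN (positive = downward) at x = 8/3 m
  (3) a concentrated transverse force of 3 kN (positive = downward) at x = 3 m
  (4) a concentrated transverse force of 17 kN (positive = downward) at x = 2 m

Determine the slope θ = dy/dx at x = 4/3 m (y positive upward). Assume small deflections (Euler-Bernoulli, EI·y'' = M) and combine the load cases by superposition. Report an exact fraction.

θ(4/3) = -829/162000 rad

Load 1 — uniform load w=8 kN/m over full span:
  θ_1 = -wx(L-x)(L-2x)/(12EI) = -8·(4/3)·(4-(4/3))·(4-2·(4/3))/(12·2000) = -16/10125 rad
Load 2 — point force P=18 kN at a=8/3 m (b=L-a=4/3):
  θ_2 = -Pb²x(2aL-(3a+b)x)/(2L³EI)  [x≤a] = -18·(4/3)²·(4/3)·(2·(8/3)·4-(3·(8/3)+(4/3))·(4/3))/(2·4³·2000) = -1/675 rad
Load 3 — point force P=3 kN at a=3 m (b=L-a=1):
  θ_3 = -Pb²x(2aL-(3a+b)x)/(2L³EI)  [x≤a] = -3·1²·(4/3)·(2·3·4-(3·3+1)·(4/3))/(2·4³·2000) = -1/6000 rad
Load 4 — point force P=17 kN at a=2 m (b=L-a=2):
  θ_4 = -Pb²x(2aL-(3a+b)x)/(2L³EI)  [x≤a] = -17·2²·(4/3)·(2·2·4-(3·2+2)·(4/3))/(2·4³·2000) = -17/9000 rad
Superposition: θ = Σ θ_i = -829/162000 rad ≈ -0.005117 rad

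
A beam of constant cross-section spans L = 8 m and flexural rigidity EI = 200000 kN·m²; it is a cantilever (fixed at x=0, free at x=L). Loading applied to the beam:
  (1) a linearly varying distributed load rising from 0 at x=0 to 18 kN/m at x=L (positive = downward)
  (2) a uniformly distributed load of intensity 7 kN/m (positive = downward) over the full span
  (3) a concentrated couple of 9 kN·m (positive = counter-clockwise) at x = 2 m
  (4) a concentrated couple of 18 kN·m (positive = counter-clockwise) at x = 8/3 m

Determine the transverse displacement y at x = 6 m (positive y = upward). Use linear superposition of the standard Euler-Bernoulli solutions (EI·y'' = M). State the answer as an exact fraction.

Load 1 — triangular load w₀=18 kN/m (0→w₀ over full span):
  y_1 = (w₀Lx³/12-w₀L²x²/6-w₀x⁵/(120L))/EI = (18·8·6³/12-18·8²·6²/6-18·6⁵/(120·8))/200000 = -22329/1000000 m
Load 2 — uniform load w=7 kN/m over full span:
  y_2 = -wx²(x²-4Lx+6L²)/(24EI) = -7·6²·(6²-4·8·6+6·8²)/(24·200000) = -1197/100000 m
Load 3 — applied couple M₀=9 kN·m at a=2 m (b=L-a=6):
  y_3 = M₀a(2x-a)/(2EI)  [x>a] = 9·2·(2·6-2)/(2·200000) = 9/20000 m
Load 4 — applied couple M₀=18 kN·m at a=8/3 m (b=L-a=16/3):
  y_4 = M₀a(2x-a)/(2EI)  [x>a] = 18·(8/3)·(2·6-(8/3))/(2·200000) = 7/6250 m
Superposition: y = Σ y_i = -32729/1000000 m ≈ -0.032729 m

y(6) = -32729/1000000 m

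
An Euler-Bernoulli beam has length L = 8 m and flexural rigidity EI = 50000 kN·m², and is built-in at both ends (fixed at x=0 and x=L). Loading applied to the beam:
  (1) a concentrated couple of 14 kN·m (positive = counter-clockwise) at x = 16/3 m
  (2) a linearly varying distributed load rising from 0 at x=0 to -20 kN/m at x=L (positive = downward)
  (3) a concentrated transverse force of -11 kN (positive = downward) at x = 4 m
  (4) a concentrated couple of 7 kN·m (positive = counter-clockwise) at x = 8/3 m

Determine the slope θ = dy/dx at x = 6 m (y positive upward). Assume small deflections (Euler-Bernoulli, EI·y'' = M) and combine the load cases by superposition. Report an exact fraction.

Load 1 — applied couple M₀=14 kN·m at a=16/3 m (b=L-a=8/3):
  θ_1 = (R_Ax²/2 - M_Ax - M₀(x-a))/EI  [x>a] with R_A=7/3, M_A=14/3 = ((7/3)·6²/2 - (14/3)·6 - 14·(6-(16/3)))/50000 = 7/75000 rad
Load 2 — triangular load w₀=-20 kN/m (0→w₀ over full span):
  θ_2 = -w₀(2x(L-x)(L-2x)(x+2L)+x²(L-x)²)/(120LEI) = -(-20)·(2·6·(8-6)·(8-2·6)·(6+2·8)+6²·(8-6)²)/(120·8·50000) = -41/50000 rad
Load 3 — point force P=-11 kN at a=4 m (b=L-a=4):
  θ_3 = Pa²(L-x)(2bL-(3b+a)(L-x))/(2L³EI)  [x>a] = (-11)·4²·(8-6)·(2·4·8-(3·4+4)·(8-6))/(2·8³·50000) = -11/50000 rad
Load 4 — applied couple M₀=7 kN·m at a=8/3 m (b=L-a=16/3):
  θ_4 = (R_Ax²/2 - M_Ax - M₀(x-a))/EI  [x>a] with R_A=7/6, M_A=0 = ((7/6)·6²/2 - 0·6 - 7·(6-(8/3)))/50000 = -7/150000 rad
Superposition: θ = Σ θ_i = -149/150000 rad ≈ -0.000993 rad

θ(6) = -149/150000 rad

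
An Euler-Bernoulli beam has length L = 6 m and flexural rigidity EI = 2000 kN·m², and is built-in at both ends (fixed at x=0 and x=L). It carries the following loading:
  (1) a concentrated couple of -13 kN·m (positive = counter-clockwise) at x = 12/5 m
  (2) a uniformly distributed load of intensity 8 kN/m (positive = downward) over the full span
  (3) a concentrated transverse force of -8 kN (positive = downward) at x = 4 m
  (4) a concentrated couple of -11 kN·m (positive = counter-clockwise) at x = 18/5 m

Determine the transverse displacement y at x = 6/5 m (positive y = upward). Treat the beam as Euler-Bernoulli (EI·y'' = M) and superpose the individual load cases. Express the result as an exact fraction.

Load 1 — applied couple M₀=-13 kN·m at a=12/5 m (b=L-a=18/5):
  y_1 = (R_Ax³/6 - M_Ax²/2)/EI  [x≤a] with R_A=-78/25, M_A=-39/25 = ((-78/25)·(6/5)³/6 - (-39/25)·(6/5)²/2)/2000 = 351/3125000 m
Load 2 — uniform load w=8 kN/m over full span:
  y_2 = -wx²(L-x)²/(24EI) = -8·(6/5)²·(6-(6/5))²/(24·2000) = -432/78125 m
Load 3 — point force P=-8 kN at a=4 m (b=L-a=2):
  y_3 = -Pb²x²(3aL-(3a+b)x)/(6L³EI)  [x≤a] = -(-8)·2²·(6/5)²·(3·4·6-(3·4+2)·(6/5))/(6·6³·2000) = 46/46875 m
Load 4 — applied couple M₀=-11 kN·m at a=18/5 m (b=L-a=12/5):
  y_4 = (R_Ax³/6 - M_Ax²/2)/EI  [x≤a] with R_A=-66/25, M_A=-88/25 = ((-66/25)·(6/5)³/6 - (-88/25)·(6/5)²/2)/2000 = 693/781250 m
Superposition: y = Σ y_i = -33271/9375000 m ≈ -0.003549 m

y(6/5) = -33271/9375000 m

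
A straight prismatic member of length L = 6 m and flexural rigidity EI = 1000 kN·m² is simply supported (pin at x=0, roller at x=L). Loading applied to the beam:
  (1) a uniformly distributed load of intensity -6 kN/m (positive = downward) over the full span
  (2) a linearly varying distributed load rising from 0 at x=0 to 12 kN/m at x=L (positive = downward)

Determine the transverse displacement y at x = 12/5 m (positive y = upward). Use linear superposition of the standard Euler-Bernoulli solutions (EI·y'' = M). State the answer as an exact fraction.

Load 1 — uniform load w=-6 kN/m over full span:
  y_1 = -wx(L³-2Lx²+x³)/(24EI) = -(-6)·(12/5)·(6³-2·6·(12/5)²+(12/5)³)/(24·1000) = 7533/78125 m
Load 2 — triangular load w₀=12 kN/m (0→w₀ over full span):
  y_2 = -w₀x(7L⁴-10L²x²+3x⁴)/(360LEI) = -12·(12/5)·(7·6⁴-10·6²·(12/5)²+3·(12/5)⁴)/(360·6·1000) = -184842/1953125 m
Superposition: y = Σ y_i = 3483/1953125 m ≈ 0.001783 m

y(12/5) = 3483/1953125 m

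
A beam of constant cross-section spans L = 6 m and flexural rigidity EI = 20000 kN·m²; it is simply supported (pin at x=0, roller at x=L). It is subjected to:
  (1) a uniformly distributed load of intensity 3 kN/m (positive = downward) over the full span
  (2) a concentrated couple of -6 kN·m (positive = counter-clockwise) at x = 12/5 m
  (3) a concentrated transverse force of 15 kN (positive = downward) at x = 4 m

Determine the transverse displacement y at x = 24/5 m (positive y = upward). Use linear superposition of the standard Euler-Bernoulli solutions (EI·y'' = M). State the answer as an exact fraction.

Load 1 — uniform load w=3 kN/m over full span:
  y_1 = -wx(L³-2Lx²+x³)/(24EI) = -3·(24/5)·(6³-2·6·(24/5)²+(24/5)³)/(24·20000) = -2349/1562500 m
Load 2 — applied couple M₀=-6 kN·m at a=12/5 m (b=L-a=18/5):
  y_2 = (M₀x³/(6L)-M₀(x-a)²/2+C₁x)/EI  [x>a] with C₁=M₀(3b²-L²)/(6L)=-12/25 = ((-6)·(24/5)³/(6·6)-(-6)·((24/5)-(12/5))²/2+(-12/25)·(24/5))/20000 = -27/156250 m
Load 3 — point force P=15 kN at a=4 m (b=L-a=2):
  y_3 = -Pa(L-x)(2Lx-a²-x²)/(6LEI)  [x>a] = -15·4·(6-(24/5))·(2·6·(24/5)-4²-(24/5)²)/(6·6·20000) = -29/15625 m
Superposition: y = Σ y_i = -5519/1562500 m ≈ -0.003532 m

y(24/5) = -5519/1562500 m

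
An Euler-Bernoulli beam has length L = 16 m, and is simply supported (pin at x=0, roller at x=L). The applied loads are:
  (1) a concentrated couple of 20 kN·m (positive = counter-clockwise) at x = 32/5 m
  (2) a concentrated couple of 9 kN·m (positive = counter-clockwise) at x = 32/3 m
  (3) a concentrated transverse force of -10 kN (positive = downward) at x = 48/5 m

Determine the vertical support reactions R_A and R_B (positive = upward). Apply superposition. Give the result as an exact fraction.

R_A = -35/16 kN, R_B = -125/16 kN

Load 1 — applied couple M₀=20 kN·m at a=32/5 m (b=L-a=48/5):
  R_A = M₀/L = 20/16 = 5/4 kN
  R_B = -M₀/L = -20/16 = -5/4 kN
Load 2 — applied couple M₀=9 kN·m at a=32/3 m (b=L-a=16/3):
  R_A = M₀/L = 9/16 kN
  R_B = -M₀/L = -9/16 kN
Load 3 — point force P=-10 kN at a=48/5 m (b=L-a=32/5):
  R_A = Pb/L = (-10)·(32/5)/16 = -4 kN
  R_B = Pa/L = (-10)·(48/5)/16 = -6 kN
Superposition: R_A = -35/16 kN, R_B = -125/16 kN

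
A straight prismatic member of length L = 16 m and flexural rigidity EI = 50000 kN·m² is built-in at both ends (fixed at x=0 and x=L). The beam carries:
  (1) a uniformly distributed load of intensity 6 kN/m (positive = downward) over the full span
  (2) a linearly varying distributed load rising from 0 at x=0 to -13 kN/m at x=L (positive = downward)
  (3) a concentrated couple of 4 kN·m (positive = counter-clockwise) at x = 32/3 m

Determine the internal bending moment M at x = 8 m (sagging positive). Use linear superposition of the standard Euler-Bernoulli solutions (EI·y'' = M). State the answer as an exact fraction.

M(8) = -4 kN·m

Load 1 — uniform load w=6 kN/m over full span:
  M_1 = wLx/2 - wL²/12 - wx²/2 = 6·16·8/2 - 6·16²/12 - 6·8²/2 = 64 kN·m
Load 2 — triangular load w₀=-13 kN/m (0→w₀ over full span):
  M_2 = 3w₀Lx/20 - w₀L²/30 - w₀x³/(6L) = 3·(-13)·16·8/20 - (-13)·16²/30 - (-13)·8³/(6·16) = -208/3 kN·m
Load 3 — applied couple M₀=4 kN·m at a=32/3 m (b=L-a=16/3):
  M_3 = R_Ax - M_A  [x≤a] with R_A=1/3, M_A=4/3 = (1/3)·8 - (4/3) = 4/3 kN·m
Superposition: M = Σ M_i = -4 kN·m ≈ -4.000000 kN·m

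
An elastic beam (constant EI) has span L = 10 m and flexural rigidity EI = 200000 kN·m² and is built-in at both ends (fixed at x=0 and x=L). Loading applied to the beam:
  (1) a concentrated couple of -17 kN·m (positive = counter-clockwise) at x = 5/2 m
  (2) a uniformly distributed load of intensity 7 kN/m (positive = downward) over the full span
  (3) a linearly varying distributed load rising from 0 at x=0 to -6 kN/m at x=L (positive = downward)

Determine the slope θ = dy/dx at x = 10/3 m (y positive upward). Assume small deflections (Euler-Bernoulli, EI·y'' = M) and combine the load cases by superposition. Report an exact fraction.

Load 1 — applied couple M₀=-17 kN·m at a=5/2 m (b=L-a=15/2):
  θ_1 = (R_Ax²/2 - M_Ax - M₀(x-a))/EI  [x>a] with R_A=-153/80, M_A=51/16 = ((-153/80)·(10/3)²/2 - (51/16)·(10/3) - (-17)·((10/3)-(5/2)))/200000 = -17/480000 rad
Load 2 — uniform load w=7 kN/m over full span:
  θ_2 = -wx(L-x)(L-2x)/(12EI) = -7·(10/3)·(10-(10/3))·(10-2·(10/3))/(12·200000) = -7/32400 rad
Load 3 — triangular load w₀=-6 kN/m (0→w₀ over full span):
  θ_3 = -w₀(2x(L-x)(L-2x)(x+2L)+x²(L-x)²)/(120LEI) = -(-6)·(2·(10/3)·(10-(10/3))·(10-2·(10/3))·((10/3)+2·10)+(10/3)²·(10-(10/3))²)/(120·10·200000) = 1/10125 rad
Superposition: θ = Σ θ_i = -1979/12960000 rad ≈ -0.000153 rad

θ(10/3) = -1979/12960000 rad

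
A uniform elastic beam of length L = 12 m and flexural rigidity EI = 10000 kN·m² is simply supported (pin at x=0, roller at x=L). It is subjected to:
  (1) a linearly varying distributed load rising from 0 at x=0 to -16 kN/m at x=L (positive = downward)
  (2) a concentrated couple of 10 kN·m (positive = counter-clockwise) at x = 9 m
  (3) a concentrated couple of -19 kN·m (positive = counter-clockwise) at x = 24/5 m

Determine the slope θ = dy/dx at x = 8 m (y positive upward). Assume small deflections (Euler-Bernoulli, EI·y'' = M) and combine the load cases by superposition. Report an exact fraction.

θ(8) = -217201/9000000 rad

Load 1 — triangular load w₀=-16 kN/m (0→w₀ over full span):
  θ_1 = -w₀(7L⁴-30L²x²+15x⁴)/(360LEI) = -(-16)·(7·12⁴-30·12²·8²+15·8⁴)/(360·12·10000) = -728/28125 rad
Load 2 — applied couple M₀=10 kN·m at a=9 m (b=L-a=3):
  θ_2 = (M₀x²/(2L)+C₁)/EI  [x≤a] with C₁=M₀(3b²-L²)/(6L)=-65/4 = (10·8²/(2·12)+(-65/4))/10000 = 1/960 rad
Load 3 — applied couple M₀=-19 kN·m at a=24/5 m (b=L-a=36/5):
  θ_3 = (M₀x²/(2L)-M₀(x-a)+C₁)/EI  [x>a] with C₁=M₀(3b²-L²)/(6L)=-76/25 = ((-19)·8²/(2·12)-(-19)·(8-(24/5))+(-76/25))/10000 = 133/187500 rad
Superposition: θ = Σ θ_i = -217201/9000000 rad ≈ -0.024133 rad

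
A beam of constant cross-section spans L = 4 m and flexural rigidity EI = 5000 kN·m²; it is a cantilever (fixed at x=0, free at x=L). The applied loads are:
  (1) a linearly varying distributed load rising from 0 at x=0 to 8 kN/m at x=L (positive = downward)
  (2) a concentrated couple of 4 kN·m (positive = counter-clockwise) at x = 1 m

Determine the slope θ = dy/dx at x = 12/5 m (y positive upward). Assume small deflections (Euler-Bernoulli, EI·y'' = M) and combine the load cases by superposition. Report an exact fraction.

Load 1 — triangular load w₀=8 kN/m (0→w₀ over full span):
  θ_1 = (w₀Lx²/4-w₀L²x/3-w₀x⁴/(24L))/EI = (8·4·(12/5)²/4-8·4²·(12/5)/3-8·(12/5)⁴/(24·4))/5000 = -4616/390625 rad
Load 2 — applied couple M₀=4 kN·m at a=1 m (b=L-a=3):
  θ_2 = M₀a/EI  [x>a] = 4·1/5000 = 1/1250 rad
Superposition: θ = Σ θ_i = -8607/781250 rad ≈ -0.011017 rad

θ(12/5) = -8607/781250 rad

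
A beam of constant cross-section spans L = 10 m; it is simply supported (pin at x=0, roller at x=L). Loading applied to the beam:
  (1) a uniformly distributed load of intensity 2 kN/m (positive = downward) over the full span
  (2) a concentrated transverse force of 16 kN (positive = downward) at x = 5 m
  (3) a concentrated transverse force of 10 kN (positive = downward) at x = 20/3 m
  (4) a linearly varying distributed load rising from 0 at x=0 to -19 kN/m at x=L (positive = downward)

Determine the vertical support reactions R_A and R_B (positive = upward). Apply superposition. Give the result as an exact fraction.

Load 1 — uniform load w=2 kN/m over full span:
  R_A = wL/2 = 2·10/2 = 10 kN
  R_B = wL/2 = 2·10/2 = 10 kN
Load 2 — point force P=16 kN at a=5 m (b=L-a=5):
  R_A = Pb/L = 16·5/10 = 8 kN
  R_B = Pa/L = 16·5/10 = 8 kN
Load 3 — point force P=10 kN at a=20/3 m (b=L-a=10/3):
  R_A = Pb/L = 10·(10/3)/10 = 10/3 kN
  R_B = Pa/L = 10·(20/3)/10 = 20/3 kN
Load 4 — triangular load w₀=-19 kN/m (0→w₀ over full span):
  R_A = w₀L/6 = (-19)·10/6 = -95/3 kN
  R_B = w₀L/3 = (-19)·10/3 = -190/3 kN
Superposition: R_A = -31/3 kN, R_B = -116/3 kN

R_A = -31/3 kN, R_B = -116/3 kN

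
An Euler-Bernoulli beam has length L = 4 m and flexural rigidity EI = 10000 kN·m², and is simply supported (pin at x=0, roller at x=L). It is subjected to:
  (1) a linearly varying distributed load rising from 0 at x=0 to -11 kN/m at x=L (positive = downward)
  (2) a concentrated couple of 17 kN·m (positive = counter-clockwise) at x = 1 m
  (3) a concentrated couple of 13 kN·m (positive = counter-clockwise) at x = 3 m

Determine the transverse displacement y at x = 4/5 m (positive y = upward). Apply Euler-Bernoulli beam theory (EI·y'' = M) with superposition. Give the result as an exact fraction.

Load 1 — triangular load w₀=-11 kN/m (0→w₀ over full span):
  y_1 = -w₀x(7L⁴-10L²x²+3x⁴)/(360LEI) = -(-11)·(4/5)·(7·4⁴-10·4²·(4/5)²+3·(4/5)⁴)/(360·4·10000) = 30272/29296875 m
Load 2 — applied couple M₀=17 kN·m at a=1 m (b=L-a=3):
  y_2 = (M₀x³/(6L)+C₁x)/EI  [x≤a] with C₁=M₀(3b²-L²)/(6L)=187/24 = (17·(4/5)³/(6·4)+(187/24)·(4/5))/10000 = 1649/2500000 m
Load 3 — applied couple M₀=13 kN·m at a=3 m (b=L-a=1):
  y_3 = (M₀x³/(6L)+C₁x)/EI  [x≤a] with C₁=M₀(3b²-L²)/(6L)=-169/24 = (13·(4/5)³/(6·4)+(-169/24)·(4/5))/10000 = -1339/2500000 m
Superposition: y = Σ y_i = 542477/468750000 m ≈ 0.001157 m

y(4/5) = 542477/468750000 m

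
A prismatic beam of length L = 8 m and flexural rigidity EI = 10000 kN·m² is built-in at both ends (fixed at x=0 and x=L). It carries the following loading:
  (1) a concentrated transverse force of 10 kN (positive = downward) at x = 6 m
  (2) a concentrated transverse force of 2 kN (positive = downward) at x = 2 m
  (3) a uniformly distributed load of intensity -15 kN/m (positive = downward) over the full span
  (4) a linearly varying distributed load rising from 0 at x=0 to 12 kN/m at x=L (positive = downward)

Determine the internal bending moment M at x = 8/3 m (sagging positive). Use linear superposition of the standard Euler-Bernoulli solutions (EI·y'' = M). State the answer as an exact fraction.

M(8/3) = -2332/135 kN·m

Load 1 — point force P=10 kN at a=6 m (b=L-a=2):
  M_1 = Pb²(3a+b)x/L³ - Pab²/L²  [x≤a] = 10·2²·(3·6+2)·(8/3)/8³ - 10·6·2²/8² = 5/12 kN·m
Load 2 — point force P=2 kN at a=2 m (b=L-a=6):
  M_2 = Pa²(a+3b)(L-x)/L³ - Pa²b/L²  [x>a] = 2·2²·(2+3·6)·(8-(8/3))/8³ - 2·2²·6/8² = 11/12 kN·m
Load 3 — uniform load w=-15 kN/m over full span:
  M_3 = wLx/2 - wL²/12 - wx²/2 = (-15)·8·(8/3)/2 - (-15)·8²/12 - (-15)·(8/3)²/2 = -80/3 kN·m
Load 4 — triangular load w₀=12 kN/m (0→w₀ over full span):
  M_4 = 3w₀Lx/20 - w₀L²/30 - w₀x³/(6L) = 3·12·8·(8/3)/20 - 12·8²/30 - 12·(8/3)³/(6·8) = 1088/135 kN·m
Superposition: M = Σ M_i = -2332/135 kN·m ≈ -17.274074 kN·m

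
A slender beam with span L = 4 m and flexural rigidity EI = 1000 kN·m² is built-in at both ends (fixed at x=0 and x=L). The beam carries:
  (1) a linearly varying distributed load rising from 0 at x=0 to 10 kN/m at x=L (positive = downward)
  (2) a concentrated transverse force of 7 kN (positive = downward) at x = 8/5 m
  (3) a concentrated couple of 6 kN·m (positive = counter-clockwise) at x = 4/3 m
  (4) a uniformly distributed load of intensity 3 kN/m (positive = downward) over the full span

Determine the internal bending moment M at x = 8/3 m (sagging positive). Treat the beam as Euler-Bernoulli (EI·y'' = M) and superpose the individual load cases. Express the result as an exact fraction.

M(8/3) = 40798/10125 kN·m

Load 1 — triangular load w₀=10 kN/m (0→w₀ over full span):
  M_1 = 3w₀Lx/20 - w₀L²/30 - w₀x³/(6L) = 3·10·4·(8/3)/20 - 10·4²/30 - 10·(8/3)³/(6·4) = 224/81 kN·m
Load 2 — point force P=7 kN at a=8/5 m (b=L-a=12/5):
  M_2 = Pa²(a+3b)(L-x)/L³ - Pa²b/L²  [x>a] = 7·(8/5)²·((8/5)+3·(12/5))·(4-(8/3))/4³ - 7·(8/5)²·(12/5)/4² = 224/375 kN·m
Load 3 — applied couple M₀=6 kN·m at a=4/3 m (b=L-a=8/3):
  M_3 = R_Ax - M_A - M₀  [x>a] with R_A=2, M_A=0 = 2·(8/3) - 0 - 6 = -2/3 kN·m
Load 4 — uniform load w=3 kN/m over full span:
  M_4 = wLx/2 - wL²/12 - wx²/2 = 3·4·(8/3)/2 - 3·4²/12 - 3·(8/3)²/2 = 4/3 kN·m
Superposition: M = Σ M_i = 40798/10125 kN·m ≈ 4.029432 kN·m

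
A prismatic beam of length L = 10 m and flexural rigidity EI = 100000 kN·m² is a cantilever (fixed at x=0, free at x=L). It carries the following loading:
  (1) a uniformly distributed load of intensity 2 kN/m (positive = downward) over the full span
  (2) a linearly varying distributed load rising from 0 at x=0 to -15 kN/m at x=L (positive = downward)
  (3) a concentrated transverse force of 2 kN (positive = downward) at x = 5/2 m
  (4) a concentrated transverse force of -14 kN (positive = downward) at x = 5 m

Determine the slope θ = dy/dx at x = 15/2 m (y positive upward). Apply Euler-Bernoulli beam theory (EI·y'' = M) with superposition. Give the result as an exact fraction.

Load 1 — uniform load w=2 kN/m over full span:
  θ_1 = -wx(x²-3Lx+3L²)/(6EI) = -2·(15/2)·((15/2)²-3·10·(15/2)+3·10²)/(6·100000) = -21/6400 rad
Load 2 — triangular load w₀=-15 kN/m (0→w₀ over full span):
  θ_2 = (w₀Lx²/4-w₀L²x/3-w₀x⁴/(24L))/EI = ((-15)·10·(15/2)²/4-(-15)·10²·(15/2)/3-(-15)·(15/2)⁴/(24·10))/100000 = 753/40960 rad
Load 3 — point force P=2 kN at a=5/2 m (b=L-a=15/2):
  θ_3 = -Pa²/(2EI)  [x>a] = -2·(5/2)²/(2·100000) = -1/16000 rad
Load 4 — point force P=-14 kN at a=5 m (b=L-a=5):
  θ_4 = -Pa²/(2EI)  [x>a] = -(-14)·5²/(2·100000) = 7/4000 rad
Superposition: θ = Σ θ_i = 17193/1024000 rad ≈ 0.016790 rad

θ(15/2) = 17193/1024000 rad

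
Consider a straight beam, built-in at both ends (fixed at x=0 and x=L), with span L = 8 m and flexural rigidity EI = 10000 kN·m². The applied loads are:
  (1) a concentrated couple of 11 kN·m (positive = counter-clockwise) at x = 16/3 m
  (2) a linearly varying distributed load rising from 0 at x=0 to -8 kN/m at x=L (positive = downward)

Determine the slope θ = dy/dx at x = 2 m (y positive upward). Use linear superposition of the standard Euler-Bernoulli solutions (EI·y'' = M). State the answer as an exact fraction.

θ(2) = 179/150000 rad

Load 1 — applied couple M₀=11 kN·m at a=16/3 m (b=L-a=8/3):
  θ_1 = (R_Ax²/2 - M_Ax)/EI  [x≤a] with R_A=11/6, M_A=11/3 = ((11/6)·2²/2 - (11/3)·2)/10000 = -11/30000 rad
Load 2 — triangular load w₀=-8 kN/m (0→w₀ over full span):
  θ_2 = -w₀(2x(L-x)(L-2x)(x+2L)+x²(L-x)²)/(120LEI) = -(-8)·(2·2·(8-2)·(8-2·2)·(2+2·8)+2²·(8-2)²)/(120·8·10000) = 39/25000 rad
Superposition: θ = Σ θ_i = 179/150000 rad ≈ 0.001193 rad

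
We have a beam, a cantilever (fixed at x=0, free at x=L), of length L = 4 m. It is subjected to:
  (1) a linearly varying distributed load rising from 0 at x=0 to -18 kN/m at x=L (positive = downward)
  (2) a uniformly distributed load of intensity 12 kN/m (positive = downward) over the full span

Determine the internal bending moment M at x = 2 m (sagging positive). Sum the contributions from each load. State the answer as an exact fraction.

M(2) = 6 kN·m

Load 1 — triangular load w₀=-18 kN/m (0→w₀ over full span):
  M_1 = w₀Lx/2 - w₀L²/3 - w₀x³/(6L) = (-18)·4·2/2 - (-18)·4²/3 - (-18)·2³/(6·4) = 30 kN·m
Load 2 — uniform load w=12 kN/m over full span:
  M_2 = -w(L-x)²/2 = -12·(4-2)²/2 = -24 kN·m
Superposition: M = Σ M_i = 6 kN·m ≈ 6.000000 kN·m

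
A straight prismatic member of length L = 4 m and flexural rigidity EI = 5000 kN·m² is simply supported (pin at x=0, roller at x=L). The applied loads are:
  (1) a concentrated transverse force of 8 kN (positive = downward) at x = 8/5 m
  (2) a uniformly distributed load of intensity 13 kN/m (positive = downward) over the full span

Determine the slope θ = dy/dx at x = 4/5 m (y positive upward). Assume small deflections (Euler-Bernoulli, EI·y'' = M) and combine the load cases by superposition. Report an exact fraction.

θ(4/5) = -533/78125 rad

Load 1 — point force P=8 kN at a=8/5 m (b=L-a=12/5):
  θ_1 = -Pb(L²-b²-3x²)/(6LEI)  [x≤a] = -8·(12/5)·(4²-(12/5)²-3·(4/5)²)/(6·4·5000) = -104/78125 rad
Load 2 — uniform load w=13 kN/m over full span:
  θ_2 = -w(L³-6Lx²+4x³)/(24EI) = -13·(4³-6·4·(4/5)²+4·(4/5)³)/(24·5000) = -429/78125 rad
Superposition: θ = Σ θ_i = -533/78125 rad ≈ -0.006822 rad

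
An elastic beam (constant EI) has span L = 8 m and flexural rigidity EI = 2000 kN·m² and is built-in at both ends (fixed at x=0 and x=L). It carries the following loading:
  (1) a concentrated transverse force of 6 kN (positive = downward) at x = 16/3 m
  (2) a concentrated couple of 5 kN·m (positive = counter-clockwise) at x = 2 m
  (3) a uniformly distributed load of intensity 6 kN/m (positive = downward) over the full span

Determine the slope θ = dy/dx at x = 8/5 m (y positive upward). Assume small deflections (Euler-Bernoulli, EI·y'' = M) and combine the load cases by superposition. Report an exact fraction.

θ(8/5) = -7277/562500 rad

Load 1 — point force P=6 kN at a=16/3 m (b=L-a=8/3):
  θ_1 = -Pb²x(2aL-(3a+b)x)/(2L³EI)  [x≤a] = -6·(8/3)²·(8/5)·(2·(16/3)·8-(3·(16/3)+(8/3))·(8/5))/(2·8³·2000) = -52/28125 rad
Load 2 — applied couple M₀=5 kN·m at a=2 m (b=L-a=6):
  θ_2 = (R_Ax²/2 - M_Ax)/EI  [x≤a] with R_A=45/64, M_A=-15/16 = ((45/64)·(8/5)²/2 - (-15/16)·(8/5))/2000 = 3/2500 rad
Load 3 — uniform load w=6 kN/m over full span:
  θ_3 = -wx(L-x)(L-2x)/(12EI) = -6·(8/5)·(8-(8/5))·(8-2·(8/5))/(12·2000) = -192/15625 rad
Superposition: θ = Σ θ_i = -7277/562500 rad ≈ -0.012937 rad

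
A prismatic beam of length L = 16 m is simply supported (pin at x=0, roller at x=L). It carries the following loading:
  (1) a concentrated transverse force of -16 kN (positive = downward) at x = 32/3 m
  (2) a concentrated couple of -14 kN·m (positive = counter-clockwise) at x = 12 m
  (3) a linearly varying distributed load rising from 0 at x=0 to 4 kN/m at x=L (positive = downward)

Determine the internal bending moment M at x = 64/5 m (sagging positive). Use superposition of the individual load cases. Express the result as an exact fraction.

M(64/5) = 6682/375 kN·m

Load 1 — point force P=-16 kN at a=32/3 m (b=L-a=16/3):
  M_1 = Pa(L-x)/L  [x>a] = (-16)·(32/3)·(16-(64/5))/16 = -512/15 kN·m
Load 2 — applied couple M₀=-14 kN·m at a=12 m (b=L-a=4):
  M_2 = M₀x/L - M₀  [x>a] = (-14)·(64/5)/16 - (-14) = 14/5 kN·m
Load 3 — triangular load w₀=4 kN/m (0→w₀ over full span):
  M_3 = w₀Lx/6 - w₀x³/(6L) = 4·16·(64/5)/6 - 4·(64/5)³/(6·16) = 6144/125 kN·m
Superposition: M = Σ M_i = 6682/375 kN·m ≈ 17.818667 kN·m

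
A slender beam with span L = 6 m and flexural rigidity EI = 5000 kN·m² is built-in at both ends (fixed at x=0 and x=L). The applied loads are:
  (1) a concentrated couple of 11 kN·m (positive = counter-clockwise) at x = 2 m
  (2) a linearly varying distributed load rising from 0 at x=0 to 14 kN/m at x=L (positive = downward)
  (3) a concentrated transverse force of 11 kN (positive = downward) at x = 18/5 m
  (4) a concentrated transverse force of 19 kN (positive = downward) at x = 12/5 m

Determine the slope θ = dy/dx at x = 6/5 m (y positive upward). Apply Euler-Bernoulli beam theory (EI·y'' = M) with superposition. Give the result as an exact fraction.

θ(6/5) = -39343/7812500 rad

Load 1 — applied couple M₀=11 kN·m at a=2 m (b=L-a=4):
  θ_1 = (R_Ax²/2 - M_Ax)/EI  [x≤a] with R_A=22/9, M_A=0 = ((22/9)·(6/5)²/2 - 0·(6/5))/5000 = 11/31250 rad
Load 2 — triangular load w₀=14 kN/m (0→w₀ over full span):
  θ_2 = -w₀(2x(L-x)(L-2x)(x+2L)+x²(L-x)²)/(120LEI) = -14·(2·(6/5)·(6-(6/5))·(6-2·(6/5))·((6/5)+2·6)+(6/5)²·(6-(6/5))²)/(120·6·5000) = -882/390625 rad
Load 3 — point force P=11 kN at a=18/5 m (b=L-a=12/5):
  θ_3 = -Pb²x(2aL-(3a+b)x)/(2L³EI)  [x≤a] = -11·(12/5)²·(6/5)·(2·(18/5)·6-(3·(18/5)+(12/5))·(6/5))/(2·6³·5000) = -1881/1953125 rad
Load 4 — point force P=19 kN at a=12/5 m (b=L-a=18/5):
  θ_4 = -Pb²x(2aL-(3a+b)x)/(2L³EI)  [x≤a] = -19·(18/5)²·(6/5)·(2·(12/5)·6-(3·(12/5)+(18/5))·(6/5))/(2·6³·5000) = -16929/7812500 rad
Superposition: θ = Σ θ_i = -39343/7812500 rad ≈ -0.005036 rad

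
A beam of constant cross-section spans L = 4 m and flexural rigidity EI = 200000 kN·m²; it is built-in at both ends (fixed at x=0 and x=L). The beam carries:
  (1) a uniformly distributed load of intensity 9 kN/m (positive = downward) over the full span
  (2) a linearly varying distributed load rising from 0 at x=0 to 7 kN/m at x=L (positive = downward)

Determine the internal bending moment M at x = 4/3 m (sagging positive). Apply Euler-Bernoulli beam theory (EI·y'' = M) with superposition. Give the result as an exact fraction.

M(4/3) = 2096/405 kN·m

Load 1 — uniform load w=9 kN/m over full span:
  M_1 = wLx/2 - wL²/12 - wx²/2 = 9·4·(4/3)/2 - 9·4²/12 - 9·(4/3)²/2 = 4 kN·m
Load 2 — triangular load w₀=7 kN/m (0→w₀ over full span):
  M_2 = 3w₀Lx/20 - w₀L²/30 - w₀x³/(6L) = 3·7·4·(4/3)/20 - 7·4²/30 - 7·(4/3)³/(6·4) = 476/405 kN·m
Superposition: M = Σ M_i = 2096/405 kN·m ≈ 5.175309 kN·m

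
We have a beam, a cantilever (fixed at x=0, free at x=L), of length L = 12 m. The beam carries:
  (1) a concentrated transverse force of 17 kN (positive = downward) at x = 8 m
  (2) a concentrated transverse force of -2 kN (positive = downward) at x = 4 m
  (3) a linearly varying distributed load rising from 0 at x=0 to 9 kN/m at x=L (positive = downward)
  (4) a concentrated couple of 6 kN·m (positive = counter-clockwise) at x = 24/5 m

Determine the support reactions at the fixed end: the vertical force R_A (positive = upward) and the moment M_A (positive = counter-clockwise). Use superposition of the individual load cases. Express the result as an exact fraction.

Load 1 — point force P=17 kN at a=8 m (b=L-a=4):
  R_A = P = 17 kN
  M_A = Pa = 17·8 = 136 kN·m
Load 2 — point force P=-2 kN at a=4 m (b=L-a=8):
  R_A = P = (-2) = -2 kN
  M_A = Pa = (-2)·4 = -8 kN·m
Load 3 — triangular load w₀=9 kN/m (0→w₀ over full span):
  R_A = w₀L/2 = 9·12/2 = 54 kN
  M_A = w₀L²/3 = 9·12²/3 = 432 kN·m
Load 4 — applied couple M₀=6 kN·m at a=24/5 m (b=L-a=36/5):
  R_A = 0 kN
  M_A = -M₀ = -6 kN·m
Superposition: R_A = 69 kN, M_A = 554 kN·m

R_A = 69 kN, M_A = 554 kN·m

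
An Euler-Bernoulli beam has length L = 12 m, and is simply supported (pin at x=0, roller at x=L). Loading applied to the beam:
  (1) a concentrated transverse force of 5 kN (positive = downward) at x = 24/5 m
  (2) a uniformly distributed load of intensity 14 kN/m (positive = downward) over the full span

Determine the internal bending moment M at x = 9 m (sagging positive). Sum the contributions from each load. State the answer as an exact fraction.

M(9) = 195 kN·m

Load 1 — point force P=5 kN at a=24/5 m (b=L-a=36/5):
  M_1 = Pa(L-x)/L  [x>a] = 5·(24/5)·(12-9)/12 = 6 kN·m
Load 2 — uniform load w=14 kN/m over full span:
  M_2 = wx(L-x)/2 = 14·9·(12-9)/2 = 189 kN·m
Superposition: M = Σ M_i = 195 kN·m ≈ 195.000000 kN·m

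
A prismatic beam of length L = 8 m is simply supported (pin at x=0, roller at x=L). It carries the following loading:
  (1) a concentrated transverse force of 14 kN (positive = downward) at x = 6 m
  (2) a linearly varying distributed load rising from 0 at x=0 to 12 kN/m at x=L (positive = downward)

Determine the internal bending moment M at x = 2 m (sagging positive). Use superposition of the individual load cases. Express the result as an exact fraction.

M(2) = 37 kN·m

Load 1 — point force P=14 kN at a=6 m (b=L-a=2):
  M_1 = Pbx/L  [x≤a] = 14·2·2/8 = 7 kN·m
Load 2 — triangular load w₀=12 kN/m (0→w₀ over full span):
  M_2 = w₀Lx/6 - w₀x³/(6L) = 12·8·2/6 - 12·2³/(6·8) = 30 kN·m
Superposition: M = Σ M_i = 37 kN·m ≈ 37.000000 kN·m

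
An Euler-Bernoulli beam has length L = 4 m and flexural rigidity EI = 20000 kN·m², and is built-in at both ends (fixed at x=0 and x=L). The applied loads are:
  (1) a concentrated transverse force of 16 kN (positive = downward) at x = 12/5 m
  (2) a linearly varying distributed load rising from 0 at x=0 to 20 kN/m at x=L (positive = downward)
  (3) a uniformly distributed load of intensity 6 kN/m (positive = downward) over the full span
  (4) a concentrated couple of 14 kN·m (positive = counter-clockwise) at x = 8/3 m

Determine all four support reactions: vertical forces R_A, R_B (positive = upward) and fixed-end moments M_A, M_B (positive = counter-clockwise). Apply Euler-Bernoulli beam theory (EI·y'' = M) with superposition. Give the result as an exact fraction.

R_A = 12862/375 kN, M_A = 11054/375 kN·m, R_B = 17138/375 kN, M_B = -4152/125 kN·m

Load 1 — point force P=16 kN at a=12/5 m (b=L-a=8/5):
  R_A = Pb²(3a+b)/L³ = 16·(8/5)²·(3·(12/5)+(8/5))/4³ = 704/125 kN
  M_A = Pab²/L² = 16·(12/5)·(8/5)²/4² = 768/125 kN·m
  R_B = Pa²(a+3b)/L³ = 16·(12/5)²·((12/5)+3·(8/5))/4³ = 1296/125 kN
  M_B = -Pa²b/L² = -16·(12/5)²·(8/5)/4² = -1152/125 kN·m
Load 2 — triangular load w₀=20 kN/m (0→w₀ over full span):
  R_A = 3w₀L/20 = 3·20·4/20 = 12 kN
  M_A = w₀L²/30 = 20·4²/30 = 32/3 kN·m
  R_B = 7w₀L/20 = 7·20·4/20 = 28 kN
  M_B = -w₀L²/20 = -20·4²/20 = -16 kN·m
Load 3 — uniform load w=6 kN/m over full span:
  R_A = wL/2 = 6·4/2 = 12 kN
  M_A = wL²/12 = 6·4²/12 = 8 kN·m
  R_B = wL/2 = 6·4/2 = 12 kN
  M_B = -wL²/12 = -6·4²/12 = -8 kN·m
Load 4 — applied couple M₀=14 kN·m at a=8/3 m (b=L-a=4/3):
  R_A = 6M₀ab/L³ = 6·14·(8/3)·(4/3)/4³ = 14/3 kN
  M_A = M₀b(2a-b)/L² = 14·(4/3)·(2·(8/3)-(4/3))/4² = 14/3 kN·m
  R_B = -6M₀ab/L³ = -6·14·(8/3)·(4/3)/4³ = -14/3 kN
  M_B = M₀a(2b-a)/L² = 14·(8/3)·(2·(4/3)-(8/3))/4² = 0 kN·m
Superposition: R_A = 12862/375 kN, M_A = 11054/375 kN·m, R_B = 17138/375 kN, M_B = -4152/125 kN·m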